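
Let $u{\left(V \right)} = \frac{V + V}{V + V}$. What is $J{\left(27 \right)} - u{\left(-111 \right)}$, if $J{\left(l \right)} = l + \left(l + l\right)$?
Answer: $80$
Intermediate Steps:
$u{\left(V \right)} = 1$ ($u{\left(V \right)} = \frac{2 V}{2 V} = 2 V \frac{1}{2 V} = 1$)
$J{\left(l \right)} = 3 l$ ($J{\left(l \right)} = l + 2 l = 3 l$)
$J{\left(27 \right)} - u{\left(-111 \right)} = 3 \cdot 27 - 1 = 81 - 1 = 80$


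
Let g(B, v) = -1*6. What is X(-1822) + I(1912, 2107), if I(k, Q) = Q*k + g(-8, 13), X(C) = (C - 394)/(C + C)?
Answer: 3670035112/911 ≈ 4.0286e+6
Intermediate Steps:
g(B, v) = -6
X(C) = (-394 + C)/(2*C) (X(C) = (-394 + C)/((2*C)) = (-394 + C)*(1/(2*C)) = (-394 + C)/(2*C))
I(k, Q) = -6 + Q*k (I(k, Q) = Q*k - 6 = -6 + Q*k)
X(-1822) + I(1912, 2107) = (1/2)*(-394 - 1822)/(-1822) + (-6 + 2107*1912) = (1/2)*(-1/1822)*(-2216) + (-6 + 4028584) = 554/911 + 4028578 = 3670035112/911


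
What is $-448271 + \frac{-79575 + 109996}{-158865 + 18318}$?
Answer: $- \frac{63003174658}{140547} \approx -4.4827 \cdot 10^{5}$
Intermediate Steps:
$-448271 + \frac{-79575 + 109996}{-158865 + 18318} = -448271 + \frac{30421}{-140547} = -448271 + 30421 \left(- \frac{1}{140547}\right) = -448271 - \frac{30421}{140547} = - \frac{63003174658}{140547}$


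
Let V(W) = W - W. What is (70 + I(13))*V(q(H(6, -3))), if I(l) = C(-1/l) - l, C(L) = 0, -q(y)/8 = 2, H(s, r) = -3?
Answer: 0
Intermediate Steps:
q(y) = -16 (q(y) = -8*2 = -16)
I(l) = -l (I(l) = 0 - l = -l)
V(W) = 0
(70 + I(13))*V(q(H(6, -3))) = (70 - 1*13)*0 = (70 - 13)*0 = 57*0 = 0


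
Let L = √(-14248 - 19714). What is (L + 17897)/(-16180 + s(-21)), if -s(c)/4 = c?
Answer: -17897/16096 - I*√33962/16096 ≈ -1.1119 - 0.011449*I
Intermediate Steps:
s(c) = -4*c
L = I*√33962 (L = √(-33962) = I*√33962 ≈ 184.29*I)
(L + 17897)/(-16180 + s(-21)) = (I*√33962 + 17897)/(-16180 - 4*(-21)) = (17897 + I*√33962)/(-16180 + 84) = (17897 + I*√33962)/(-16096) = (17897 + I*√33962)*(-1/16096) = -17897/16096 - I*√33962/16096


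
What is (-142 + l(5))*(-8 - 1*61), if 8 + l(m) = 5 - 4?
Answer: 10281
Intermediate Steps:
l(m) = -7 (l(m) = -8 + (5 - 4) = -8 + 1 = -7)
(-142 + l(5))*(-8 - 1*61) = (-142 - 7)*(-8 - 1*61) = -149*(-8 - 61) = -149*(-69) = 10281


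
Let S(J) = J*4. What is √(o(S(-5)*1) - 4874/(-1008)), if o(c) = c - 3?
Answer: I*√128170/84 ≈ 4.262*I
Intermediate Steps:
S(J) = 4*J
o(c) = -3 + c
√(o(S(-5)*1) - 4874/(-1008)) = √((-3 + (4*(-5))*1) - 4874/(-1008)) = √((-3 - 20*1) - 4874*(-1/1008)) = √((-3 - 20) + 2437/504) = √(-23 + 2437/504) = √(-9155/504) = I*√128170/84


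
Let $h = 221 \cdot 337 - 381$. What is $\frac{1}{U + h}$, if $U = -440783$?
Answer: $- \frac{1}{366687} \approx -2.7271 \cdot 10^{-6}$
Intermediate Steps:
$h = 74096$ ($h = 74477 - 381 = 74096$)
$\frac{1}{U + h} = \frac{1}{-440783 + 74096} = \frac{1}{-366687} = - \frac{1}{366687}$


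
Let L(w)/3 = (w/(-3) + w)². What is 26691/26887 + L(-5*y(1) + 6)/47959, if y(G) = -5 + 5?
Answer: 183052035/184210519 ≈ 0.99371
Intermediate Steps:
y(G) = 0
L(w) = 4*w²/3 (L(w) = 3*(w/(-3) + w)² = 3*(w*(-⅓) + w)² = 3*(-w/3 + w)² = 3*(2*w/3)² = 3*(4*w²/9) = 4*w²/3)
26691/26887 + L(-5*y(1) + 6)/47959 = 26691/26887 + (4*(-5*0 + 6)²/3)/47959 = 26691*(1/26887) + (4*(0 + 6)²/3)*(1/47959) = 3813/3841 + ((4/3)*6²)*(1/47959) = 3813/3841 + ((4/3)*36)*(1/47959) = 3813/3841 + 48*(1/47959) = 3813/3841 + 48/47959 = 183052035/184210519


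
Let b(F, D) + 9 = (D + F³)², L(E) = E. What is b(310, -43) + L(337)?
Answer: 887501118976177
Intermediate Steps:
b(F, D) = -9 + (D + F³)²
b(310, -43) + L(337) = (-9 + (-43 + 310³)²) + 337 = (-9 + (-43 + 29791000)²) + 337 = (-9 + 29790957²) + 337 = (-9 + 887501118975849) + 337 = 887501118975840 + 337 = 887501118976177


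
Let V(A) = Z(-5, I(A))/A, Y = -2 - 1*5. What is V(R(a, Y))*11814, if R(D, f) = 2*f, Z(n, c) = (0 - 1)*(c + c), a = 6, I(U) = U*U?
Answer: 330792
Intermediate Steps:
I(U) = U²
Y = -7 (Y = -2 - 5 = -7)
Z(n, c) = -2*c
V(A) = -2*A (V(A) = (-2*A²)/A = -2*A)
V(R(a, Y))*11814 = -4*(-7)*11814 = -2*(-14)*11814 = 28*11814 = 330792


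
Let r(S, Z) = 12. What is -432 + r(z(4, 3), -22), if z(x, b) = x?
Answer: -420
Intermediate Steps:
-432 + r(z(4, 3), -22) = -432 + 12 = -420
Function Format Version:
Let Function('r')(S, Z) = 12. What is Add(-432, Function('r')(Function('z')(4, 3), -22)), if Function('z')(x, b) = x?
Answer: -420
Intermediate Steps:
Add(-432, Function('r')(Function('z')(4, 3), -22)) = Add(-432, 12) = -420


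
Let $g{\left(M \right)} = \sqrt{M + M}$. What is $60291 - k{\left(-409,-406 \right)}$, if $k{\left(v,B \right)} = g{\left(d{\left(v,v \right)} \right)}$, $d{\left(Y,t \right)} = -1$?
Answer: $60291 - i \sqrt{2} \approx 60291.0 - 1.4142 i$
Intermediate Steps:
$g{\left(M \right)} = \sqrt{2} \sqrt{M}$ ($g{\left(M \right)} = \sqrt{2 M} = \sqrt{2} \sqrt{M}$)
$k{\left(v,B \right)} = i \sqrt{2}$ ($k{\left(v,B \right)} = \sqrt{2} \sqrt{-1} = \sqrt{2} i = i \sqrt{2}$)
$60291 - k{\left(-409,-406 \right)} = 60291 - i \sqrt{2}$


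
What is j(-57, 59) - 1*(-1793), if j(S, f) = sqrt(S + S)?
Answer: 1793 + I*sqrt(114) ≈ 1793.0 + 10.677*I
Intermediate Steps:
j(S, f) = sqrt(2)*sqrt(S) (j(S, f) = sqrt(2*S) = sqrt(2)*sqrt(S))
j(-57, 59) - 1*(-1793) = sqrt(2)*sqrt(-57) - 1*(-1793) = sqrt(2)*(I*sqrt(57)) + 1793 = I*sqrt(114) + 1793 = 1793 + I*sqrt(114)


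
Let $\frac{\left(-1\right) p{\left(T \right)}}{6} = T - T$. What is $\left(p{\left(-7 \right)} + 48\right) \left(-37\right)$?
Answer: $-1776$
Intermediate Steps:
$p{\left(T \right)} = 0$ ($p{\left(T \right)} = - 6 \left(T - T\right) = \left(-6\right) 0 = 0$)
$\left(p{\left(-7 \right)} + 48\right) \left(-37\right) = \left(0 + 48\right) \left(-37\right) = 48 \left(-37\right) = -1776$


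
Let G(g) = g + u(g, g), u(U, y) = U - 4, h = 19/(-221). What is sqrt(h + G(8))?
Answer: sqrt(581893)/221 ≈ 3.4517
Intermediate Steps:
h = -19/221 (h = 19*(-1/221) = -19/221 ≈ -0.085973)
u(U, y) = -4 + U
G(g) = -4 + 2*g (G(g) = g + (-4 + g) = -4 + 2*g)
sqrt(h + G(8)) = sqrt(-19/221 + (-4 + 2*8)) = sqrt(-19/221 + (-4 + 16)) = sqrt(-19/221 + 12) = sqrt(2633/221) = sqrt(581893)/221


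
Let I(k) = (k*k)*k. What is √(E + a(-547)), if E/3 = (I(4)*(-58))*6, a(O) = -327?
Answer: I*√67143 ≈ 259.12*I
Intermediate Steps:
I(k) = k³ (I(k) = k²*k = k³)
E = -66816 (E = 3*((4³*(-58))*6) = 3*((64*(-58))*6) = 3*(-3712*6) = 3*(-22272) = -66816)
√(E + a(-547)) = √(-66816 - 327) = √(-67143) = I*√67143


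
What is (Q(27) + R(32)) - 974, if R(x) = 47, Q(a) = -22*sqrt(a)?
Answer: -927 - 66*sqrt(3) ≈ -1041.3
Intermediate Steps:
(Q(27) + R(32)) - 974 = (-66*sqrt(3) + 47) - 974 = (47 - 66*sqrt(3)) - 974 = -927 - 66*sqrt(3)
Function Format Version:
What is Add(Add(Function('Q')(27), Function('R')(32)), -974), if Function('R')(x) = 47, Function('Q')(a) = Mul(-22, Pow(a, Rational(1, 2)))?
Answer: Add(-927, Mul(-66, Pow(3, Rational(1, 2)))) ≈ -1041.3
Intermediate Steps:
Add(Add(Function('Q')(27), Function('R')(32)), -974) = Add(Add(Mul(-22, Pow(27, Rational(1, 2))), 47), -974) = Add(Add(Mul(-22, Mul(3, Pow(3, Rational(1, 2)))), 47), -974) = Add(Add(Mul(-66, Pow(3, Rational(1, 2))), 47), -974) = Add(Add(47, Mul(-66, Pow(3, Rational(1, 2)))), -974) = Add(-927, Mul(-66, Pow(3, Rational(1, 2))))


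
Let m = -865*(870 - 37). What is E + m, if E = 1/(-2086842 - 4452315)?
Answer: -4711756880566/6539157 ≈ -7.2055e+5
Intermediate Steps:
E = -1/6539157 (E = 1/(-6539157) = -1/6539157 ≈ -1.5292e-7)
m = -720545 (m = -865*833 = -720545)
E + m = -1/6539157 - 720545 = -4711756880566/6539157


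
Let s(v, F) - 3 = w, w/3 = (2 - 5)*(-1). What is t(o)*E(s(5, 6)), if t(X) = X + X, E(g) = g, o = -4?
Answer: -96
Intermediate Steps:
w = 9 (w = 3*((2 - 5)*(-1)) = 3*(-3*(-1)) = 3*3 = 9)
s(v, F) = 12 (s(v, F) = 3 + 9 = 12)
t(X) = 2*X
t(o)*E(s(5, 6)) = (2*(-4))*12 = -8*12 = -96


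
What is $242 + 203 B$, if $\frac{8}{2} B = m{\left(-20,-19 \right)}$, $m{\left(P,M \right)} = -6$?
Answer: $- \frac{125}{2} \approx -62.5$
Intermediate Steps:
$B = - \frac{3}{2}$ ($B = \frac{1}{4} \left(-6\right) = - \frac{3}{2} \approx -1.5$)
$242 + 203 B = 242 + 203 \left(- \frac{3}{2}\right) = 242 - \frac{609}{2} = - \frac{125}{2}$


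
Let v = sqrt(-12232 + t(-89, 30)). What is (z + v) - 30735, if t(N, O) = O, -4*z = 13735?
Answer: -136675/4 + I*sqrt(12202) ≈ -34169.0 + 110.46*I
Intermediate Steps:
z = -13735/4 (z = -1/4*13735 = -13735/4 ≈ -3433.8)
v = I*sqrt(12202) (v = sqrt(-12232 + 30) = sqrt(-12202) = I*sqrt(12202) ≈ 110.46*I)
(z + v) - 30735 = (-13735/4 + I*sqrt(12202)) - 30735 = -136675/4 + I*sqrt(12202)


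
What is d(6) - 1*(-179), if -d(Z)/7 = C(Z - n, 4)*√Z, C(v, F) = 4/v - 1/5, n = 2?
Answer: 179 - 28*√6/5 ≈ 165.28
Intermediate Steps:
C(v, F) = -⅕ + 4/v (C(v, F) = 4/v - 1*⅕ = 4/v - ⅕ = -⅕ + 4/v)
d(Z) = -7*√Z*(22 - Z)/(5*(-2 + Z)) (d(Z) = -7*(20 - (Z - 1*2))/(5*(Z - 1*2))*√Z = -7*(20 - (Z - 2))/(5*(Z - 2))*√Z = -7*(20 - (-2 + Z))/(5*(-2 + Z))*√Z = -7*(20 + (2 - Z))/(5*(-2 + Z))*√Z = -7*(22 - Z)/(5*(-2 + Z))*√Z = -7*√Z*(22 - Z)/(5*(-2 + Z)))
d(6) - 1*(-179) = 7*√6*(-22 + 6)/(5*(-2 + 6)) - 1*(-179) = (7/5)*√6*(-16)/4 + 179 = (7/5)*√6*(¼)*(-16) + 179 = -28*√6/5 + 179 = 179 - 28*√6/5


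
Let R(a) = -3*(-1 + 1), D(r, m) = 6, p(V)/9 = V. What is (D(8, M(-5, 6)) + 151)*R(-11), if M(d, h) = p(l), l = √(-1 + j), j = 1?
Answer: 0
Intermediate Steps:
l = 0 (l = √(-1 + 1) = √0 = 0)
p(V) = 9*V
M(d, h) = 0 (M(d, h) = 9*0 = 0)
R(a) = 0 (R(a) = -3*0 = 0)
(D(8, M(-5, 6)) + 151)*R(-11) = (6 + 151)*0 = 157*0 = 0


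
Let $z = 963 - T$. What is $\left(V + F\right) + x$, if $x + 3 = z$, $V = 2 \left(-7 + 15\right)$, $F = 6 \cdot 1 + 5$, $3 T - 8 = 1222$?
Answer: $577$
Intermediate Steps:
$T = 410$ ($T = \frac{8}{3} + \frac{1}{3} \cdot 1222 = \frac{8}{3} + \frac{1222}{3} = 410$)
$F = 11$ ($F = 6 + 5 = 11$)
$V = 16$ ($V = 2 \cdot 8 = 16$)
$z = 553$ ($z = 963 - 410 = 553$)
$x = 550$ ($x = -3 + 553 = 550$)
$\left(V + F\right) + x = \left(16 + 11\right) + 550 = 27 + 550 = 577$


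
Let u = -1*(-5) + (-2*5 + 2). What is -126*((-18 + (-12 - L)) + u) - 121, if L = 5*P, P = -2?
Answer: 2777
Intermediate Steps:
L = -10 (L = 5*(-2) = -10)
u = -3 (u = 5 + (-10 + 2) = 5 - 8 = -3)
-126*((-18 + (-12 - L)) + u) - 121 = -126*((-18 + (-12 - 1*(-10))) - 3) - 121 = -126*((-18 + (-12 + 10)) - 3) - 121 = -126*((-18 - 2) - 3) - 121 = -126*(-20 - 3) - 121 = -126*(-23) - 121 = 2898 - 121 = 2777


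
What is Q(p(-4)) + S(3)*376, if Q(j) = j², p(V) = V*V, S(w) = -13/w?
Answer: -4120/3 ≈ -1373.3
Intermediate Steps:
p(V) = V²
Q(p(-4)) + S(3)*376 = ((-4)²)² - 13/3*376 = 16² - 13*⅓*376 = 256 - 13/3*376 = 256 - 4888/3 = -4120/3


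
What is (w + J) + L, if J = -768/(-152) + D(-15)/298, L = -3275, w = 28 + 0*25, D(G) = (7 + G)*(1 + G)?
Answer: -9176889/2831 ≈ -3241.6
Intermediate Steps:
D(G) = (1 + G)*(7 + G)
w = 28 (w = 28 + 0 = 28)
J = 15368/2831 (J = -768/(-152) + (7 + (-15)² + 8*(-15))/298 = -768*(-1/152) + (7 + 225 - 120)*(1/298) = 96/19 + 112*(1/298) = 96/19 + 56/149 = 15368/2831 ≈ 5.4285)
(w + J) + L = (28 + 15368/2831) - 3275 = 94636/2831 - 3275 = -9176889/2831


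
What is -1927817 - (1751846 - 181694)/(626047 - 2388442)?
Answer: -1132524490521/587465 ≈ -1.9278e+6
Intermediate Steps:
-1927817 - (1751846 - 181694)/(626047 - 2388442) = -1927817 - 1570152/(-1762395) = -1927817 - 1570152*(-1)/1762395 = -1927817 - 1*(-523384/587465) = -1927817 + 523384/587465 = -1132524490521/587465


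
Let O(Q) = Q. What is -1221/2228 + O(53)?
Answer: 116863/2228 ≈ 52.452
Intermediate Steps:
-1221/2228 + O(53) = -1221/2228 + 53 = 116863/2228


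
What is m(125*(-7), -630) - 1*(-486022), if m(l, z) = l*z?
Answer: 1037272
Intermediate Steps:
m(125*(-7), -630) - 1*(-486022) = (125*(-7))*(-630) - 1*(-486022) = -875*(-630) + 486022 = 551250 + 486022 = 1037272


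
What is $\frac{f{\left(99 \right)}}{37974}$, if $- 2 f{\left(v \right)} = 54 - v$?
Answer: $\frac{15}{25316} \approx 0.00059251$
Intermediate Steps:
$f{\left(v \right)} = -27 + \frac{v}{2}$ ($f{\left(v \right)} = - \frac{54 - v}{2} = -27 + \frac{v}{2}$)
$\frac{f{\left(99 \right)}}{37974} = \frac{-27 + \frac{1}{2} \cdot 99}{37974} = \left(-27 + \frac{99}{2}\right) \frac{1}{37974} = \frac{45}{2} \cdot \frac{1}{37974} = \frac{15}{25316}$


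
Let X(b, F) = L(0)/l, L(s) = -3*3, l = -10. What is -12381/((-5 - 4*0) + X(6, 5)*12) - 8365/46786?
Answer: -2896529915/1356794 ≈ -2134.8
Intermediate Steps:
L(s) = -9
X(b, F) = 9/10 (X(b, F) = -9/(-10) = -9*(-⅒) = 9/10)
-12381/((-5 - 4*0) + X(6, 5)*12) - 8365/46786 = -12381/((-5 - 4*0) + (9/10)*12) - 8365/46786 = -12381/((-5 + 0) + 54/5) - 8365*1/46786 = -12381/(-5 + 54/5) - 8365/46786 = -12381/29/5 - 8365/46786 = -12381*5/29 - 8365/46786 = -61905/29 - 8365/46786 = -2896529915/1356794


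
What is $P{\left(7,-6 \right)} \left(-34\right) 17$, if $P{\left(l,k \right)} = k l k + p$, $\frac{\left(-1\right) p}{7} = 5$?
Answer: $-125426$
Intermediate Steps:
$p = -35$ ($p = \left(-7\right) 5 = -35$)
$P{\left(l,k \right)} = -35 + l k^{2}$ ($P{\left(l,k \right)} = k l k - 35 = l k^{2} - 35 = -35 + l k^{2}$)
$P{\left(7,-6 \right)} \left(-34\right) 17 = \left(-35 + 7 \left(-6\right)^{2}\right) \left(-34\right) 17 = \left(-35 + 7 \cdot 36\right) \left(-34\right) 17 = \left(-35 + 252\right) \left(-34\right) 17 = 217 \left(-34\right) 17 = \left(-7378\right) 17 = -125426$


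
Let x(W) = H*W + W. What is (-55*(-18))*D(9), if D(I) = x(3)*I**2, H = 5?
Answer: 1443420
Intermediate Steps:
x(W) = 6*W (x(W) = 5*W + W = 6*W)
D(I) = 18*I**2 (D(I) = (6*3)*I**2 = 18*I**2)
(-55*(-18))*D(9) = (-55*(-18))*(18*9**2) = 990*(18*81) = 990*1458 = 1443420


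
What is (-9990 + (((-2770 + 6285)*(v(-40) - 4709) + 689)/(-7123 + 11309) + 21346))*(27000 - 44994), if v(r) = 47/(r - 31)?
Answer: -9455891985/71 ≈ -1.3318e+8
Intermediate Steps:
v(r) = 47/(-31 + r)
(-9990 + (((-2770 + 6285)*(v(-40) - 4709) + 689)/(-7123 + 11309) + 21346))*(27000 - 44994) = (-9990 + (((-2770 + 6285)*(47/(-31 - 40) - 4709) + 689)/(-7123 + 11309) + 21346))*(27000 - 44994) = (-9990 + ((3515*(47/(-71) - 4709) + 689)/4186 + 21346))*(-17994) = (-9990 + ((3515*(47*(-1/71) - 4709) + 689)*(1/4186) + 21346))*(-17994) = (-9990 + ((3515*(-47/71 - 4709) + 689)*(1/4186) + 21346))*(-17994) = (-9990 + ((3515*(-334386/71) + 689)*(1/4186) + 21346))*(-17994) = (-9990 + ((-1175366790/71 + 689)*(1/4186) + 21346))*(-17994) = (-9990 + (-1175317871/71*1/4186 + 21346))*(-17994) = (-9990 + (-561547/142 + 21346))*(-17994) = (-9990 + 2469585/142)*(-17994) = (1051005/142)*(-17994) = -9455891985/71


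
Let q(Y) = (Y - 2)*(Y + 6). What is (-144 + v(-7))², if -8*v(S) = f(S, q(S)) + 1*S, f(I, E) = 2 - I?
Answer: 332929/16 ≈ 20808.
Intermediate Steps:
q(Y) = (-2 + Y)*(6 + Y)
v(S) = -¼ (v(S) = -((2 - S) + 1*S)/8 = -((2 - S) + S)/8 = -⅛*2 = -¼)
(-144 + v(-7))² = (-144 - ¼)² = (-577/4)² = 332929/16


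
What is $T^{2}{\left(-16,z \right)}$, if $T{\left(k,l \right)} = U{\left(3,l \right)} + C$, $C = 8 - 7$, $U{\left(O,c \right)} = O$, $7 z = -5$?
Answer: $16$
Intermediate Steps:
$z = - \frac{5}{7}$ ($z = \frac{1}{7} \left(-5\right) = - \frac{5}{7} \approx -0.71429$)
$C = 1$
$T{\left(k,l \right)} = 4$ ($T{\left(k,l \right)} = 3 + 1 = 4$)
$T^{2}{\left(-16,z \right)} = 4^{2} = 16$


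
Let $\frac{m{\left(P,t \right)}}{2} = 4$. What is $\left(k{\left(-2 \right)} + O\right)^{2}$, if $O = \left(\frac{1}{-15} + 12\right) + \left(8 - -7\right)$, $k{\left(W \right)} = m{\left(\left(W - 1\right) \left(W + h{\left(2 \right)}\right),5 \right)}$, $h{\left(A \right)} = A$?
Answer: $\frac{274576}{225} \approx 1220.3$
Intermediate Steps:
$m{\left(P,t \right)} = 8$ ($m{\left(P,t \right)} = 2 \cdot 4 = 8$)
$k{\left(W \right)} = 8$
$O = \frac{404}{15}$ ($O = \left(- \frac{1}{15} + 12\right) + \left(8 + 7\right) = \frac{179}{15} + 15 = \frac{404}{15} \approx 26.933$)
$\left(k{\left(-2 \right)} + O\right)^{2} = \left(8 + \frac{404}{15}\right)^{2} = \left(\frac{524}{15}\right)^{2} = \frac{274576}{225}$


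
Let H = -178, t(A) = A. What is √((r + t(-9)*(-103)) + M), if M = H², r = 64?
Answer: 5*√1307 ≈ 180.76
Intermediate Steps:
M = 31684 (M = (-178)² = 31684)
√((r + t(-9)*(-103)) + M) = √((64 - 9*(-103)) + 31684) = √((64 + 927) + 31684) = √(991 + 31684) = √32675 = 5*√1307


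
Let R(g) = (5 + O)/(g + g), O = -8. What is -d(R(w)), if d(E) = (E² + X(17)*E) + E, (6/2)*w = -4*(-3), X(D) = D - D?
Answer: 15/64 ≈ 0.23438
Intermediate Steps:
X(D) = 0
w = 4 (w = (-4*(-3))/3 = (⅓)*12 = 4)
R(g) = -3/(2*g) (R(g) = (5 - 8)/(g + g) = -3*1/(2*g) = -3/(2*g))
d(E) = E + E² (d(E) = (E² + 0*E) + E = (E² + 0) + E = E² + E = E + E²)
-d(R(w)) = -(-3/2/4)*(1 - 3/2/4) = -(-3/2*¼)*(1 - 3/2*¼) = -(-3)*(1 - 3/8)/8 = -(-3)*5/(8*8) = -1*(-15/64) = 15/64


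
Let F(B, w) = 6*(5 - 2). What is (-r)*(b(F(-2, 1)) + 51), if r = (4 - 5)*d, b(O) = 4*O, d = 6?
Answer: 738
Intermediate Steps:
F(B, w) = 18 (F(B, w) = 6*3 = 18)
r = -6 (r = (4 - 5)*6 = -1*6 = -6)
(-r)*(b(F(-2, 1)) + 51) = (-1*(-6))*(4*18 + 51) = 6*(72 + 51) = 6*123 = 738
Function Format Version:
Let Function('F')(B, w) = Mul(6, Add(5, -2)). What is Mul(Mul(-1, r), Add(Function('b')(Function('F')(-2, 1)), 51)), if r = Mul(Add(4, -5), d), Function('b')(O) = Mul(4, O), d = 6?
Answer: 738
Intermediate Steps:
Function('F')(B, w) = 18 (Function('F')(B, w) = Mul(6, 3) = 18)
r = -6 (r = Mul(Add(4, -5), 6) = Mul(-1, 6) = -6)
Mul(Mul(-1, r), Add(Function('b')(Function('F')(-2, 1)), 51)) = Mul(Mul(-1, -6), Add(Mul(4, 18), 51)) = Mul(6, Add(72, 51)) = Mul(6, 123) = 738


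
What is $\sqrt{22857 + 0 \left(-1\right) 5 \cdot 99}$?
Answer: $\sqrt{22857} \approx 151.19$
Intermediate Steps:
$\sqrt{22857 + 0 \left(-1\right) 5 \cdot 99} = \sqrt{22857 + 0 \cdot 5 \cdot 99} = \sqrt{22857 + 0 \cdot 99} = \sqrt{22857 + 0} = \sqrt{22857}$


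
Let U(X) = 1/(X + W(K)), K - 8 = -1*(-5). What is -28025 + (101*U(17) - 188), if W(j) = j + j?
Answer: -1213058/43 ≈ -28211.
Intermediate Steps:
K = 13 (K = 8 - 1*(-5) = 8 + 5 = 13)
W(j) = 2*j
U(X) = 1/(26 + X) (U(X) = 1/(X + 2*13) = 1/(X + 26) = 1/(26 + X))
-28025 + (101*U(17) - 188) = -28025 + (101/(26 + 17) - 188) = -28025 + (101/43 - 188) = -28025 - 7983/43 = -1213058/43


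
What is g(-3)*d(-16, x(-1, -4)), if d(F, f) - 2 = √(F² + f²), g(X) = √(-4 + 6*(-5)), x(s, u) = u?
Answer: 2*I*(√34 + 34*√2) ≈ 107.83*I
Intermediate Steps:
g(X) = I*√34 (g(X) = √(-4 - 30) = √(-34) = I*√34)
d(F, f) = 2 + √(F² + f²)
g(-3)*d(-16, x(-1, -4)) = (I*√34)*(2 + √((-16)² + (-4)²)) = (I*√34)*(2 + √(256 + 16)) = (I*√34)*(2 + √272) = (I*√34)*(2 + 4*√17) = I*√34*(2 + 4*√17)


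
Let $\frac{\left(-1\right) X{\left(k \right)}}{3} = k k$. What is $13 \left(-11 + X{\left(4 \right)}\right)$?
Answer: $-767$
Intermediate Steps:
$X{\left(k \right)} = - 3 k^{2}$ ($X{\left(k \right)} = - 3 k k = - 3 k^{2}$)
$13 \left(-11 + X{\left(4 \right)}\right) = 13 \left(-11 - 3 \cdot 4^{2}\right) = 13 \left(-11 - 48\right) = 13 \left(-59\right) = -767$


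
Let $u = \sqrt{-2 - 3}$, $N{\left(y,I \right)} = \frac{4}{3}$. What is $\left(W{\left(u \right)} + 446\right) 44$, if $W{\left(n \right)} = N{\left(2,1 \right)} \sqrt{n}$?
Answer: $19624 + \frac{176 \sqrt[4]{5} \sqrt{i}}{3} \approx 19686.0 + 62.032 i$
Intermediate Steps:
$N{\left(y,I \right)} = \frac{4}{3}$ ($N{\left(y,I \right)} = 4 \cdot \frac{1}{3} = \frac{4}{3}$)
$u = i \sqrt{5}$ ($u = \sqrt{-5} = i \sqrt{5} \approx 2.2361 i$)
$W{\left(n \right)} = \frac{4 \sqrt{n}}{3}$
$\left(W{\left(u \right)} + 446\right) 44 = \left(\frac{4 \sqrt{i \sqrt{5}}}{3} + 446\right) 44 = \left(\frac{4 \sqrt[4]{5} \sqrt{i}}{3} + 446\right) 44 = \left(446 + \frac{4 \sqrt[4]{5} \sqrt{i}}{3}\right) 44 = 19624 + \frac{176 \sqrt[4]{5} \sqrt{i}}{3}$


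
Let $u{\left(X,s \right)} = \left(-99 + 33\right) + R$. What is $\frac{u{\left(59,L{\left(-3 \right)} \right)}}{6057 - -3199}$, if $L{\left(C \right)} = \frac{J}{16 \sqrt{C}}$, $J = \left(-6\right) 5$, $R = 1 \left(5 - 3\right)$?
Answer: $- \frac{8}{1157} \approx -0.0069144$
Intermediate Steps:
$R = 2$ ($R = 1 \cdot 2 = 2$)
$J = -30$
$L{\left(C \right)} = - \frac{15}{8 \sqrt{C}}$ ($L{\left(C \right)} = - \frac{30}{16 \sqrt{C}} = - 30 \frac{1}{16 \sqrt{C}} = - \frac{15}{8 \sqrt{C}}$)
$u{\left(X,s \right)} = -64$ ($u{\left(X,s \right)} = \left(-99 + 33\right) + 2 = -66 + 2 = -64$)
$\frac{u{\left(59,L{\left(-3 \right)} \right)}}{6057 - -3199} = - \frac{64}{6057 - -3199} = - \frac{64}{6057 + 3199} = - \frac{64}{9256} = \left(-64\right) \frac{1}{9256} = - \frac{8}{1157}$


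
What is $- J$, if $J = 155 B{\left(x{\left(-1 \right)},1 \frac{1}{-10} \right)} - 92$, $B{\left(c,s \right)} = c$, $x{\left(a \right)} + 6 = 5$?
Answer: $247$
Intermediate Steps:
$x{\left(a \right)} = -1$ ($x{\left(a \right)} = -6 + 5 = -1$)
$J = -247$ ($J = 155 \left(-1\right) - 92 = -155 - 92 = -247$)
$- J = \left(-1\right) \left(-247\right) = 247$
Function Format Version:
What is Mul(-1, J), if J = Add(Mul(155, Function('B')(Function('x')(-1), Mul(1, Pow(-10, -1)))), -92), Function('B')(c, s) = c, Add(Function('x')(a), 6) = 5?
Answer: 247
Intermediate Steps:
Function('x')(a) = -1 (Function('x')(a) = Add(-6, 5) = -1)
J = -247 (J = Add(Mul(155, -1), -92) = Add(-155, -92) = -247)
Mul(-1, J) = Mul(-1, -247) = 247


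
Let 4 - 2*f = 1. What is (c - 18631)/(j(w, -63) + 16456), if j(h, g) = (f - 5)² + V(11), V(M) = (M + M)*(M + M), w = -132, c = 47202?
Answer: 114284/67809 ≈ 1.6854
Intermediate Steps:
f = 3/2 (f = 2 - ½*1 = 2 - ½ = 3/2 ≈ 1.5000)
V(M) = 4*M² (V(M) = (2*M)*(2*M) = 4*M²)
j(h, g) = 1985/4 (j(h, g) = (3/2 - 5)² + 4*11² = (-7/2)² + 4*121 = 49/4 + 484 = 1985/4)
(c - 18631)/(j(w, -63) + 16456) = (47202 - 18631)/(1985/4 + 16456) = 28571/(67809/4) = 28571*(4/67809) = 114284/67809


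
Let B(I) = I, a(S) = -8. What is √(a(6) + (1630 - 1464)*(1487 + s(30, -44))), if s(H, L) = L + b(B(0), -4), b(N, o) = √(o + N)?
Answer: √(239530 + 332*I) ≈ 489.42 + 0.339*I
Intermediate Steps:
b(N, o) = √(N + o)
s(H, L) = L + 2*I (s(H, L) = L + √(0 - 4) = L + √(-4) = L + 2*I)
√(a(6) + (1630 - 1464)*(1487 + s(30, -44))) = √(-8 + (1630 - 1464)*(1487 + (-44 + 2*I))) = √(-8 + 166*(1443 + 2*I)) = √(-8 + (239538 + 332*I)) = √(239530 + 332*I)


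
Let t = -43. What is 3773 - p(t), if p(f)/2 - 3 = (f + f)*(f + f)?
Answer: -11025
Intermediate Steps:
p(f) = 6 + 8*f**2 (p(f) = 6 + 2*((f + f)*(f + f)) = 6 + 2*((2*f)*(2*f)) = 6 + 2*(4*f**2) = 6 + 8*f**2)
3773 - p(t) = 3773 - (6 + 8*(-43)**2) = 3773 - (6 + 8*1849) = 3773 - (6 + 14792) = 3773 - 1*14798 = 3773 - 14798 = -11025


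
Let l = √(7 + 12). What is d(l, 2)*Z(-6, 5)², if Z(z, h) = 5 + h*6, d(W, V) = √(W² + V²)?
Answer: 1225*√23 ≈ 5874.9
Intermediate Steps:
l = √19 ≈ 4.3589
d(W, V) = √(V² + W²)
Z(z, h) = 5 + 6*h
d(l, 2)*Z(-6, 5)² = √(2² + (√19)²)*(5 + 6*5)² = √(4 + 19)*(5 + 30)² = √23*35² = √23*1225 = 1225*√23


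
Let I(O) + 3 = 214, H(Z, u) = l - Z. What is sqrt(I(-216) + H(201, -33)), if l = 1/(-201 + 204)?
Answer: sqrt(93)/3 ≈ 3.2146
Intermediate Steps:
l = 1/3 ≈ 0.33333
H(Z, u) = 1/3 - Z
I(O) = 211 (I(O) = -3 + 214 = 211)
sqrt(I(-216) + H(201, -33)) = sqrt(211 + (1/3 - 1*201)) = sqrt(211 + (1/3 - 201)) = sqrt(211 - 602/3) = sqrt(31/3) = sqrt(93)/3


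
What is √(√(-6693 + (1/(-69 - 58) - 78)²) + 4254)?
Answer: √(68612766 + 254*I*√2450687)/127 ≈ 65.223 + 0.18899*I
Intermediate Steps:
√(√(-6693 + (1/(-69 - 58) - 78)²) + 4254) = √(√(-6693 + (1/(-127) - 78)²) + 4254) = √(√(-6693 + (-1/127 - 78)²) + 4254) = √(√(-6693 + (-9907/127)²) + 4254) = √(√(-6693 + 98148649/16129) + 4254) = √(√(-9802748/16129) + 4254) = √(2*I*√2450687/127 + 4254) = √(4254 + 2*I*√2450687/127)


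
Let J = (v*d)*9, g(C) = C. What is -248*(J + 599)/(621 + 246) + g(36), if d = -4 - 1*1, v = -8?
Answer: -206620/867 ≈ -238.32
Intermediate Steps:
d = -5 (d = -4 - 1 = -5)
J = 360 (J = -8*(-5)*9 = 40*9 = 360)
-248*(J + 599)/(621 + 246) + g(36) = -248*(360 + 599)/(621 + 246) + 36 = -237832/867 + 36 = -206620/867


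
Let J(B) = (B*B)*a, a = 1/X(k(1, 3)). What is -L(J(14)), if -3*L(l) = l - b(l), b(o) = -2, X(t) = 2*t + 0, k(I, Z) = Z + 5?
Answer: 19/4 ≈ 4.7500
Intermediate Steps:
k(I, Z) = 5 + Z
X(t) = 2*t
a = 1/16 (a = 1/(2*(5 + 3)) = 1/(2*8) = 1/16 ≈ 0.062500)
J(B) = B**2/16 (J(B) = (B*B)*(1/16) = B**2*(1/16) = B**2/16)
L(l) = -2/3 - l/3 (L(l) = -(l - 1*(-2))/3 = -(l + 2)/3 = -(2 + l)/3 = -2/3 - l/3)
-L(J(14)) = -(-2/3 - 14**2/48) = -(-2/3 - 196/48) = -(-2/3 - 1/3*49/4) = -(-2/3 - 49/12) = -1*(-19/4) = 19/4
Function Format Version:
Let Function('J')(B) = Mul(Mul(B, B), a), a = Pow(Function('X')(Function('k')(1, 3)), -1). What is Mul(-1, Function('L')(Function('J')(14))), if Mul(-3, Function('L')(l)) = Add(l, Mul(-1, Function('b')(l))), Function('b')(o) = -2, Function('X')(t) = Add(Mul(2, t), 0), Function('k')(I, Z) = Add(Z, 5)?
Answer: Rational(19, 4) ≈ 4.7500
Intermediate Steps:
Function('k')(I, Z) = Add(5, Z)
Function('X')(t) = Mul(2, t)
a = Rational(1, 16) (a = Pow(Mul(2, Add(5, 3)), -1) = Pow(Mul(2, 8), -1) = Pow(16, -1) = Rational(1, 16) ≈ 0.062500)
Function('J')(B) = Mul(Rational(1, 16), Pow(B, 2)) (Function('J')(B) = Mul(Mul(B, B), Rational(1, 16)) = Mul(Pow(B, 2), Rational(1, 16)) = Mul(Rational(1, 16), Pow(B, 2)))
Function('L')(l) = Add(Rational(-2, 3), Mul(Rational(-1, 3), l)) (Function('L')(l) = Mul(Rational(-1, 3), Add(l, Mul(-1, -2))) = Mul(Rational(-1, 3), Add(l, 2)) = Mul(Rational(-1, 3), Add(2, l)) = Add(Rational(-2, 3), Mul(Rational(-1, 3), l)))
Mul(-1, Function('L')(Function('J')(14))) = Mul(-1, Add(Rational(-2, 3), Mul(Rational(-1, 3), Mul(Rational(1, 16), Pow(14, 2))))) = Mul(-1, Add(Rational(-2, 3), Mul(Rational(-1, 3), Mul(Rational(1, 16), 196)))) = Mul(-1, Add(Rational(-2, 3), Mul(Rational(-1, 3), Rational(49, 4)))) = Mul(-1, Add(Rational(-2, 3), Rational(-49, 12))) = Mul(-1, Rational(-19, 4)) = Rational(19, 4)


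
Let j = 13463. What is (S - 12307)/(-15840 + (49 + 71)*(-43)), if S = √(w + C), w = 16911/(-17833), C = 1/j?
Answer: 12307/21000 - I*√3416043478082365/1260449814750 ≈ 0.58605 - 4.637e-5*I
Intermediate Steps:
C = 1/13463 ≈ 7.4278e-5
w = -16911/17833 (w = 16911*(-1/17833) = -16911/17833 ≈ -0.94830)
S = 4*I*√3416043478082365/240085679 (S = √(-16911/17833 + 1/13463) = √(-227654960/240085679) = 4*I*√3416043478082365/240085679 ≈ 0.97377*I)
(S - 12307)/(-15840 + (49 + 71)*(-43)) = (4*I*√3416043478082365/240085679 - 12307)/(-15840 + (49 + 71)*(-43)) = (-12307 + 4*I*√3416043478082365/240085679)/(-15840 + 120*(-43)) = (-12307 + 4*I*√3416043478082365/240085679)/(-15840 - 5160) = (-12307 + 4*I*√3416043478082365/240085679)/(-21000) = (-12307 + 4*I*√3416043478082365/240085679)*(-1/21000) = 12307/21000 - I*√3416043478082365/1260449814750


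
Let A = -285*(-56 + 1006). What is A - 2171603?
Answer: -2442353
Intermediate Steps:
A = -270750 (A = -285*950 = -270750)
A - 2171603 = -270750 - 2171603 = -2442353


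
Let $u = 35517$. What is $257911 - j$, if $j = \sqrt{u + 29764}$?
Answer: $257911 - \sqrt{65281} \approx 2.5766 \cdot 10^{5}$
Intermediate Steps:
$j = \sqrt{65281}$ ($j = \sqrt{35517 + 29764} = \sqrt{65281} \approx 255.5$)
$257911 - j = 257911 - \sqrt{65281}$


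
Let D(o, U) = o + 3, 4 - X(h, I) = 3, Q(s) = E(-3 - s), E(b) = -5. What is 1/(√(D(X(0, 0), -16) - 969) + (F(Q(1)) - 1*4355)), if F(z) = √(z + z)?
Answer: 1/(-4355 + I*√10 + I*√965) ≈ -0.00022961 - 1.805e-6*I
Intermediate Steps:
Q(s) = -5
X(h, I) = 1 (X(h, I) = 4 - 1*3 = 4 - 3 = 1)
F(z) = √2*√z (F(z) = √(2*z) = √2*√z)
D(o, U) = 3 + o
1/(√(D(X(0, 0), -16) - 969) + (F(Q(1)) - 1*4355)) = 1/(√((3 + 1) - 969) + (√2*√(-5) - 1*4355)) = 1/(√(4 - 969) + (√2*(I*√5) - 4355)) = 1/(√(-965) + (I*√10 - 4355)) = 1/(I*√965 + (-4355 + I*√10)) = 1/(-4355 + I*√10 + I*√965)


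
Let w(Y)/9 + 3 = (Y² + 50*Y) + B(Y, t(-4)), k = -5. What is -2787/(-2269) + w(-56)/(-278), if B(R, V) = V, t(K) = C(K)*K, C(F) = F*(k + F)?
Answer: -3084783/630782 ≈ -4.8904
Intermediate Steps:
C(F) = F*(-5 + F)
t(K) = K²*(-5 + K) (t(K) = (K*(-5 + K))*K = K²*(-5 + K))
w(Y) = -1323 + 9*Y² + 450*Y (w(Y) = -27 + 9*((Y² + 50*Y) + (-4)²*(-5 - 4)) = -27 + 9*((Y² + 50*Y) + 16*(-9)) = -27 + 9*((Y² + 50*Y) - 144) = -27 + 9*(-144 + Y² + 50*Y) = -27 + (-1296 + 9*Y² + 450*Y) = -1323 + 9*Y² + 450*Y)
-2787/(-2269) + w(-56)/(-278) = -2787/(-2269) + (-1323 + 9*(-56)² + 450*(-56))/(-278) = -2787*(-1/2269) + (-1323 + 9*3136 - 25200)*(-1/278) = 2787/2269 + (-1323 + 28224 - 25200)*(-1/278) = 2787/2269 + 1701*(-1/278) = 2787/2269 - 1701/278 = -3084783/630782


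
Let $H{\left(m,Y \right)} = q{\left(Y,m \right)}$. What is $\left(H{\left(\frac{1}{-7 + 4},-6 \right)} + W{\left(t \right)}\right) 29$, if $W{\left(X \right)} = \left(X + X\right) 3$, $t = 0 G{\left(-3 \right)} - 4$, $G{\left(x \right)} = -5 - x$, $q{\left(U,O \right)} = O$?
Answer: $- \frac{2117}{3} \approx -705.67$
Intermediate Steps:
$H{\left(m,Y \right)} = m$
$t = -4$ ($t = 0 \left(-5 - -3\right) - 4 = 0 \left(-5 + 3\right) - 4 = 0 \left(-2\right) - 4 = 0 - 4 = -4$)
$W{\left(X \right)} = 6 X$ ($W{\left(X \right)} = 2 X 3 = 6 X$)
$\left(H{\left(\frac{1}{-7 + 4},-6 \right)} + W{\left(t \right)}\right) 29 = \left(\frac{1}{-7 + 4} + 6 \left(-4\right)\right) 29 = \left(\frac{1}{-3} - 24\right) 29 = \left(- \frac{1}{3} - 24\right) 29 = \left(- \frac{73}{3}\right) 29 = - \frac{2117}{3}$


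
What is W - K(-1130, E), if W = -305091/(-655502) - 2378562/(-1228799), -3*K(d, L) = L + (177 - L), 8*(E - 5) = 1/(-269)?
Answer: 49457379587615/805480202098 ≈ 61.401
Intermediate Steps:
E = 10759/2152 (E = 5 + (1/8)/(-269) = 5 + (1/8)*(-1/269) = 5 - 1/2152 = 10759/2152 ≈ 4.9995)
K(d, L) = -59 (K(d, L) = -(L + (177 - L))/3 = -1/3*177 = -59)
W = 1934047663833/805480202098 (W = -305091*(-1/655502) - 2378562*(-1/1228799) = 305091/655502 + 2378562/1228799 = 1934047663833/805480202098 ≈ 2.4011)
W - K(-1130, E) = 1934047663833/805480202098 - 1*(-59) = 1934047663833/805480202098 + 59 = 49457379587615/805480202098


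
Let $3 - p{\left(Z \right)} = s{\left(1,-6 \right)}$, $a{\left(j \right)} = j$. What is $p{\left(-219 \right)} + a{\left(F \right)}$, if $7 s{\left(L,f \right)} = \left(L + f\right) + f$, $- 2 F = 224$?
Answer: $- \frac{752}{7} \approx -107.43$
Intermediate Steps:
$F = -112$ ($F = \left(- \frac{1}{2}\right) 224 = -112$)
$s{\left(L,f \right)} = \frac{L}{7} + \frac{2 f}{7}$ ($s{\left(L,f \right)} = \frac{\left(L + f\right) + f}{7} = \frac{L + 2 f}{7} = \frac{L}{7} + \frac{2 f}{7}$)
$p{\left(Z \right)} = \frac{32}{7}$ ($p{\left(Z \right)} = 3 - \left(\frac{1}{7} \cdot 1 + \frac{2}{7} \left(-6\right)\right) = 3 - \left(\frac{1}{7} - \frac{12}{7}\right) = 3 - - \frac{11}{7} = 3 + \frac{11}{7} = \frac{32}{7}$)
$p{\left(-219 \right)} + a{\left(F \right)} = \frac{32}{7} - 112 = - \frac{752}{7}$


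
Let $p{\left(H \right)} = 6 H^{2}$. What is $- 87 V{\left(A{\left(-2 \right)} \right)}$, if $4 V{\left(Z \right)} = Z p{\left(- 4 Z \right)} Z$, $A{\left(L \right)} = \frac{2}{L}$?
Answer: $-2088$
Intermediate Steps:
$V{\left(Z \right)} = 24 Z^{4}$ ($V{\left(Z \right)} = \frac{Z 6 \left(- 4 Z\right)^{2} Z}{4} = \frac{Z 6 \cdot 16 Z^{2} Z}{4} = \frac{Z 96 Z^{2} Z}{4} = \frac{96 Z^{3} Z}{4} = \frac{96 Z^{4}}{4} = 24 Z^{4}$)
$- 87 V{\left(A{\left(-2 \right)} \right)} = - 87 \cdot 24 \left(\frac{2}{-2}\right)^{4} = - 87 \cdot 24 \left(2 \left(- \frac{1}{2}\right)\right)^{4} = - 87 \cdot 24 \left(-1\right)^{4} = - 87 \cdot 24 \cdot 1 = \left(-87\right) 24 = -2088$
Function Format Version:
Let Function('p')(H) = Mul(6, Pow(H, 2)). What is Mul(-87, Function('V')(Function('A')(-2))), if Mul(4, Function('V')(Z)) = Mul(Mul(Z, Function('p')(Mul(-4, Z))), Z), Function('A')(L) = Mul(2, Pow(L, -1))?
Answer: -2088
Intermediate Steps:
Function('V')(Z) = Mul(24, Pow(Z, 4)) (Function('V')(Z) = Mul(Rational(1, 4), Mul(Mul(Z, Mul(6, Pow(Mul(-4, Z), 2))), Z)) = Mul(Rational(1, 4), Mul(Mul(Z, Mul(6, Mul(16, Pow(Z, 2)))), Z)) = Mul(Rational(1, 4), Mul(Mul(Z, Mul(96, Pow(Z, 2))), Z)) = Mul(Rational(1, 4), Mul(Mul(96, Pow(Z, 3)), Z)) = Mul(Rational(1, 4), Mul(96, Pow(Z, 4))) = Mul(24, Pow(Z, 4)))
Mul(-87, Function('V')(Function('A')(-2))) = Mul(-87, Mul(24, Pow(Mul(2, Pow(-2, -1)), 4))) = Mul(-87, Mul(24, Pow(Mul(2, Rational(-1, 2)), 4))) = Mul(-87, Mul(24, Pow(-1, 4))) = Mul(-87, Mul(24, 1)) = Mul(-87, 24) = -2088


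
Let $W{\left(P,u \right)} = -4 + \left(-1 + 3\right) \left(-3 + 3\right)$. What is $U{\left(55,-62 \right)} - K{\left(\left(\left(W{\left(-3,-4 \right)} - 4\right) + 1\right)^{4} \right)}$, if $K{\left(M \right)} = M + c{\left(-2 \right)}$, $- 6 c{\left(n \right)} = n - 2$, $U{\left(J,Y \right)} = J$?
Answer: $- \frac{7040}{3} \approx -2346.7$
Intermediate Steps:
$c{\left(n \right)} = \frac{1}{3} - \frac{n}{6}$ ($c{\left(n \right)} = - \frac{n - 2}{6} = - \frac{-2 + n}{6} = \frac{1}{3} - \frac{n}{6}$)
$W{\left(P,u \right)} = -4$ ($W{\left(P,u \right)} = -4 + 2 \cdot 0 = -4 + 0 = -4$)
$K{\left(M \right)} = \frac{2}{3} + M$ ($K{\left(M \right)} = M + \left(\frac{1}{3} - - \frac{1}{3}\right) = M + \left(\frac{1}{3} + \frac{1}{3}\right) = M + \frac{2}{3} = \frac{2}{3} + M$)
$U{\left(55,-62 \right)} - K{\left(\left(\left(W{\left(-3,-4 \right)} - 4\right) + 1\right)^{4} \right)} = 55 - \left(\frac{2}{3} + \left(\left(-4 - 4\right) + 1\right)^{4}\right) = 55 - \left(\frac{2}{3} + \left(-8 + 1\right)^{4}\right) = 55 - \left(\frac{2}{3} + \left(-7\right)^{4}\right) = 55 - \left(\frac{2}{3} + 2401\right) = 55 - \frac{7205}{3} = - \frac{7040}{3}$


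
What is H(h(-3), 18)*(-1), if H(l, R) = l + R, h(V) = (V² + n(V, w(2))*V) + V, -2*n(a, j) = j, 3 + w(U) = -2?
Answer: -33/2 ≈ -16.500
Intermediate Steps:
w(U) = -5 (w(U) = -3 - 2 = -5)
n(a, j) = -j/2
h(V) = V² + 7*V/2 (h(V) = (V² + (-½*(-5))*V) + V = (V² + 5*V/2) + V = V² + 7*V/2)
H(l, R) = R + l
H(h(-3), 18)*(-1) = (18 + (½)*(-3)*(7 + 2*(-3)))*(-1) = (18 + (½)*(-3)*(7 - 6))*(-1) = (18 + (½)*(-3)*1)*(-1) = (18 - 3/2)*(-1) = (33/2)*(-1) = -33/2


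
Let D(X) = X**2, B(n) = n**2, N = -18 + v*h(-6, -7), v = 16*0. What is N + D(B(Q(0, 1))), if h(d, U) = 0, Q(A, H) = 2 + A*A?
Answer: -2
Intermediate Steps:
Q(A, H) = 2 + A**2
v = 0
N = -18 (N = -18 + 0*0 = -18 + 0 = -18)
N + D(B(Q(0, 1))) = -18 + ((2 + 0**2)**2)**2 = -18 + ((2 + 0)**2)**2 = -18 + (2**2)**2 = -18 + 4**2 = -18 + 16 = -2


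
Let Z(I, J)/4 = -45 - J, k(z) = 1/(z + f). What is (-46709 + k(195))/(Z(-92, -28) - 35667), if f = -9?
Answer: 8687873/6646710 ≈ 1.3071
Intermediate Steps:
k(z) = 1/(-9 + z) (k(z) = 1/(z - 9) = 1/(-9 + z))
Z(I, J) = -180 - 4*J (Z(I, J) = 4*(-45 - J) = -180 - 4*J)
(-46709 + k(195))/(Z(-92, -28) - 35667) = (-46709 + 1/(-9 + 195))/((-180 - 4*(-28)) - 35667) = (-46709 + 1/186)/((-180 + 112) - 35667) = (-46709 + 1/186)/(-68 - 35667) = -8687873/186/(-35735) = -8687873/186*(-1/35735) = 8687873/6646710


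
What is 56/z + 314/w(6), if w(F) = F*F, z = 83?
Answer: 14039/1494 ≈ 9.3969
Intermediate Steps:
w(F) = F²
56/z + 314/w(6) = 56/83 + 314/(6²) = 56*(1/83) + 314/36 = 56/83 + 314*(1/36) = 56/83 + 157/18 = 14039/1494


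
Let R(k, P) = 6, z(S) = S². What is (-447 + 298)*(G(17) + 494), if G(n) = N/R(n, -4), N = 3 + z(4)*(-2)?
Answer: -437315/6 ≈ -72886.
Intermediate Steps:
N = -29 (N = 3 + 4²*(-2) = 3 + 16*(-2) = 3 - 32 = -29)
G(n) = -29/6
(-447 + 298)*(G(17) + 494) = (-447 + 298)*(-29/6 + 494) = -149*2935/6 = -437315/6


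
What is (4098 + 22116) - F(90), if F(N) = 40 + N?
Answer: 26084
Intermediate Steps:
(4098 + 22116) - F(90) = (4098 + 22116) - (40 + 90) = 26214 - 1*130 = 26214 - 130 = 26084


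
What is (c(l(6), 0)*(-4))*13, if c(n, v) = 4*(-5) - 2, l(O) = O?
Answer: 1144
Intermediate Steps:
c(n, v) = -22 (c(n, v) = -20 - 2 = -22)
(c(l(6), 0)*(-4))*13 = -22*(-4)*13 = 88*13 = 1144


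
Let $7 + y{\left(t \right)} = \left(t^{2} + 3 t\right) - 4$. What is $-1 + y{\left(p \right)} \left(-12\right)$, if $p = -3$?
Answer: $131$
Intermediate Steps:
$y{\left(t \right)} = -11 + t^{2} + 3 t$ ($y{\left(t \right)} = -7 - \left(4 - t^{2} - 3 t\right) = -7 + \left(-4 + t^{2} + 3 t\right) = -11 + t^{2} + 3 t$)
$-1 + y{\left(p \right)} \left(-12\right) = -1 + \left(-11 + \left(-3\right)^{2} + 3 \left(-3\right)\right) \left(-12\right) = -1 + \left(-11 + 9 - 9\right) \left(-12\right) = -1 - -132 = -1 + 132 = 131$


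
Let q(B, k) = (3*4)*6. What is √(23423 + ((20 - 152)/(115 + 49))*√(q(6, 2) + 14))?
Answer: √(39374063 - 1353*√86)/41 ≈ 153.02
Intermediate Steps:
q(B, k) = 72 (q(B, k) = 12*6 = 72)
√(23423 + ((20 - 152)/(115 + 49))*√(q(6, 2) + 14)) = √(23423 + ((20 - 152)/(115 + 49))*√(72 + 14)) = √(23423 + (-132/164)*√86) = √(23423 + (-132*1/164)*√86) = √(23423 - 33*√86/41)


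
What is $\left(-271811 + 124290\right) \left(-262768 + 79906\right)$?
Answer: $26975985102$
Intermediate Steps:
$\left(-271811 + 124290\right) \left(-262768 + 79906\right) = \left(-147521\right) \left(-182862\right) = 26975985102$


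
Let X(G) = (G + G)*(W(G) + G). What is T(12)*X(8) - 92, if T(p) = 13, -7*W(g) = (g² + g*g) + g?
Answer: -17284/7 ≈ -2469.1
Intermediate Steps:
W(g) = -2*g²/7 - g/7 (W(g) = -((g² + g*g) + g)/7 = -((g² + g²) + g)/7 = -(2*g² + g)/7 = -(g + 2*g²)/7 = -2*g²/7 - g/7)
X(G) = 2*G*(G - G*(1 + 2*G)/7) (X(G) = (G + G)*(-G*(1 + 2*G)/7 + G) = (2*G)*(G - G*(1 + 2*G)/7) = 2*G*(G - G*(1 + 2*G)/7))
T(12)*X(8) - 92 = 13*((4/7)*8²*(3 - 1*8)) - 92 = 13*((4/7)*64*(3 - 8)) - 92 = 13*((4/7)*64*(-5)) - 92 = 13*(-1280/7) - 92 = -16640/7 - 92 = -17284/7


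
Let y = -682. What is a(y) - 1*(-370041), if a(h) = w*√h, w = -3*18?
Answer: 370041 - 54*I*√682 ≈ 3.7004e+5 - 1410.2*I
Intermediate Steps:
w = -54
a(h) = -54*√h
a(y) - 1*(-370041) = -54*I*√682 - 1*(-370041) = -54*I*√682 + 370041 = 370041 - 54*I*√682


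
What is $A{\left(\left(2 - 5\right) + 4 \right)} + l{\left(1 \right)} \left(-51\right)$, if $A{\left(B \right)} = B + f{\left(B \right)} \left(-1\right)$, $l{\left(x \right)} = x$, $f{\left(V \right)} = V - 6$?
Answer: $-45$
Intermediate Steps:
$f{\left(V \right)} = -6 + V$ ($f{\left(V \right)} = V - 6 = -6 + V$)
$A{\left(B \right)} = 6$ ($A{\left(B \right)} = B + \left(-6 + B\right) \left(-1\right) = B - \left(-6 + B\right) = 6$)
$A{\left(\left(2 - 5\right) + 4 \right)} + l{\left(1 \right)} \left(-51\right) = 6 + 1 \left(-51\right) = 6 - 51 = -45$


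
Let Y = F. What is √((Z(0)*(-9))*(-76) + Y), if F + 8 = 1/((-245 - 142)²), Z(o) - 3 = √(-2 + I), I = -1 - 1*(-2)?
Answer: √(306127837 + 102441996*I)/387 ≈ 45.823 + 7.4636*I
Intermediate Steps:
I = 1 (I = -1 + 2 = 1)
Z(o) = 3 + I (Z(o) = 3 + √(-2 + 1) = 3 + √(-1) = 3 + I)
F = -1198151/149769 (F = -8 + 1/((-245 - 142)²) = -8 + 1/((-387)²) = -8 + 1/149769 = -1198151/149769 ≈ -8.0000)
Y = -1198151/149769 ≈ -8.0000
√((Z(0)*(-9))*(-76) + Y) = √(((3 + I)*(-9))*(-76) - 1198151/149769) = √((-27 - 9*I)*(-76) - 1198151/149769) = √((2052 + 684*I) - 1198151/149769) = √(306127837/149769 + 684*I)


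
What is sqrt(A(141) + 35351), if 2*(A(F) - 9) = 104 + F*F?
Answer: sqrt(181410)/2 ≈ 212.96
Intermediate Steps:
A(F) = 61 + F**2/2 (A(F) = 9 + (104 + F*F)/2 = 9 + (104 + F**2)/2 = 9 + (52 + F**2/2) = 61 + F**2/2)
sqrt(A(141) + 35351) = sqrt((61 + (1/2)*141**2) + 35351) = sqrt((61 + (1/2)*19881) + 35351) = sqrt((61 + 19881/2) + 35351) = sqrt(20003/2 + 35351) = sqrt(90705/2) = sqrt(181410)/2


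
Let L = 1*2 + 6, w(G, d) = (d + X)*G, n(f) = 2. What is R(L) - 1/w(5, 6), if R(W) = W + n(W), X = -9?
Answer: 151/15 ≈ 10.067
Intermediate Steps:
w(G, d) = G*(-9 + d) (w(G, d) = (d - 9)*G = (-9 + d)*G = G*(-9 + d))
L = 8 (L = 2 + 6 = 8)
R(W) = 2 + W (R(W) = W + 2 = 2 + W)
R(L) - 1/w(5, 6) = (2 + 8) - 1/(5*(-9 + 6)) = 10 - 1/(5*(-3)) = 10 - 1/(-15) = 10 - 1*(-1/15) = 10 + 1/15 = 151/15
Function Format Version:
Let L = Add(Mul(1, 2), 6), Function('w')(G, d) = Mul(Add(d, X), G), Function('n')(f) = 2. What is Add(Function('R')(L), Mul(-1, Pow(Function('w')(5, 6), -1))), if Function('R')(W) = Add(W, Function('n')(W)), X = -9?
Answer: Rational(151, 15) ≈ 10.067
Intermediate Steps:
Function('w')(G, d) = Mul(G, Add(-9, d)) (Function('w')(G, d) = Mul(Add(d, -9), G) = Mul(Add(-9, d), G) = Mul(G, Add(-9, d)))
L = 8 (L = Add(2, 6) = 8)
Function('R')(W) = Add(2, W) (Function('R')(W) = Add(W, 2) = Add(2, W))
Add(Function('R')(L), Mul(-1, Pow(Function('w')(5, 6), -1))) = Add(Add(2, 8), Mul(-1, Pow(Mul(5, Add(-9, 6)), -1))) = Add(10, Mul(-1, Pow(Mul(5, -3), -1))) = Add(10, Mul(-1, Pow(-15, -1))) = Add(10, Mul(-1, Rational(-1, 15))) = Add(10, Rational(1, 15)) = Rational(151, 15)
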